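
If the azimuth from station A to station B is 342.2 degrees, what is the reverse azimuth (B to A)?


back azimuth = (342.2 + 180) mod 360 = 162.2 degrees

162.2 degrees


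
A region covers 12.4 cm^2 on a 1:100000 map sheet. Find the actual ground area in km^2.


ground_area = 12.4 * (100000/100)^2 = 12400000.0 m^2 = 12.4 km^2

12.4 km^2


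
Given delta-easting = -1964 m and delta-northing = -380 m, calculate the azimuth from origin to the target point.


az = atan2(-1964, -380) = -101.0 deg
adjusted to 0-360: 259.0 degrees

259.0 degrees


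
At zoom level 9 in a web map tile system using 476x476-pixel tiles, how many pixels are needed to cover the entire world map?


tiles per axis = 2^9 = 512
total tiles = 512^2 = 262144
pixels per axis = 512 * 476 = 243712
total pixels = 243712^2 = 59395538944

59395538944 pixels


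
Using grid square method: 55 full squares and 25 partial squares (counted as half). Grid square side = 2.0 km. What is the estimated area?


effective squares = 55 + 25 * 0.5 = 67.5
area = 67.5 * 4.0 = 270.0 km^2

270.0 km^2


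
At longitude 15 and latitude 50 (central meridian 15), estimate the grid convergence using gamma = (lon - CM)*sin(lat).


gamma = (15 - 15) * sin(50) = 0 * 0.766044 = 0.0 degrees

0.0 degrees


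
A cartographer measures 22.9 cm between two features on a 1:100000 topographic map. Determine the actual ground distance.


ground = 22.9 cm * 100000 / 100 = 22900.0 m = 22.9 km

22.9 km


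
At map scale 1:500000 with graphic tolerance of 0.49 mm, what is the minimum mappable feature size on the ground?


ground = 0.49 mm * 500000 / 1000 = 245.0 m

245.0 m


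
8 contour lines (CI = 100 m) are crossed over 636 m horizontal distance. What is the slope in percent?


elevation change = 8 * 100 = 800 m
slope = 800 / 636 * 100 = 125.8%

125.8%


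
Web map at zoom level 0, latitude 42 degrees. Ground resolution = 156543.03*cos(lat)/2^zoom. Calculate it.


res = 156543.03 * cos(42) / 2^0 = 156543.03 * 0.74314483 / 1 = 116334.14 m/pixel

116334.14 m/pixel


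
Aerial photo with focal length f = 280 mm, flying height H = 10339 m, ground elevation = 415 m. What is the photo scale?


scale = f / (H - h) = 280 mm / 9924 m = 280 / 9924000 = 1:35443

1:35443


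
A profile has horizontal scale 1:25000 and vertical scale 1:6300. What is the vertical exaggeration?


VE = horizontal_scale / vertical_scale = 25000 / 6300 ≈ 4.0

4.0x


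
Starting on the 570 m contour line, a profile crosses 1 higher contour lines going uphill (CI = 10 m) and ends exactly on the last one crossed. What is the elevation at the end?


elevation = 570 + 1 * 10 = 580 m

580 m


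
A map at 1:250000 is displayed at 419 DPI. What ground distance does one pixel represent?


pixel_cm = 2.54 / 419 ≈ 0.006062 cm
ground = pixel_cm * 250000 / 100 = 2.54 * 250000 / (419 * 100) = 635000 / 41900 ≈ 15.16 m

15.16 m


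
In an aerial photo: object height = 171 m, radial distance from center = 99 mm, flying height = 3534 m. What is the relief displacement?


d = h * r / H = 171 * 99 / 3534 = 4.79 mm

4.79 mm


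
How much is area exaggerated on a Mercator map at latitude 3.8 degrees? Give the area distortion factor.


area_distortion = 1/cos^2(3.8) = 1.004

1.004


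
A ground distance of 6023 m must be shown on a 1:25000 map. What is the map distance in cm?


map_cm = 6023 * 100 / 25000 = 24.092 cm ≈ 24.09 cm

24.09 cm


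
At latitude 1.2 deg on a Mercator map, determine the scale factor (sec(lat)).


SF = 1 / cos(1.2) = 1 / 0.999781 = 1.0

1.0


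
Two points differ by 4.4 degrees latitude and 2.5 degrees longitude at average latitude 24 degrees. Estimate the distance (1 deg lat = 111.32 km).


dlat_km = 4.4 * 111.32 = 489.808
dlon_km = 2.5 * 111.32 * cos(24) ≈ 254.24
dist = sqrt(489.808^2 + 254.24^2) ≈ 551.9 km

551.9 km


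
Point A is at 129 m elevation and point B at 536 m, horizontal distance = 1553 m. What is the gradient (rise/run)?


gradient = (536 - 129) / 1553 = 407 / 1553 = 0.2621

0.2621


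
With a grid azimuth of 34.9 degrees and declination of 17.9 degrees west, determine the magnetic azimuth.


magnetic azimuth = grid azimuth - declination (east +ve)
mag_az = 34.9 - -17.9 = 52.8 degrees

52.8 degrees


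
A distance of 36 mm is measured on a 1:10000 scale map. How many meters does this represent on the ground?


ground = 36 mm * 10000 / 1000 = 360.0 m

360.0 m


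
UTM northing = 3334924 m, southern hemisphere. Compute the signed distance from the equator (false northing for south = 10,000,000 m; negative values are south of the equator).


For southern: actual = 3334924 - 10000000 = -6665076 m

-6665076 m


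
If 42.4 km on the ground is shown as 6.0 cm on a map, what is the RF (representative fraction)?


ground = 42.4 km = 4240000 cm; RF denominator = ground / map = 4240000 / 6.0 ≈ 706667; RF = 1:706667

1:706667


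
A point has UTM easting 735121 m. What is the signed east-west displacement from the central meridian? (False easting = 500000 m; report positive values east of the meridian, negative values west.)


displacement = 735121 - 500000 = 235121 m

235121 m


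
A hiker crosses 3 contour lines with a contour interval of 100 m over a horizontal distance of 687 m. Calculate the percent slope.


elevation change = 3 * 100 = 300 m
slope = 300 / 687 * 100 = 43.7%

43.7%


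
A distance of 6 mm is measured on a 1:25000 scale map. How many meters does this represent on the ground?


ground = 6 mm * 25000 / 1000 = 150.0 m

150.0 m


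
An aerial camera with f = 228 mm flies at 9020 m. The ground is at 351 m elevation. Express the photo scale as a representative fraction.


scale = f / (H - h) = 228 mm / 8669 m = 228 / 8669000 = 1:38022

1:38022


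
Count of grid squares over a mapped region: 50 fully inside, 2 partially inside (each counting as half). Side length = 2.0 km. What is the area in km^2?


effective squares = 50 + 2 * 0.5 = 51.0
area = 51.0 * 4.0 = 204.0 km^2

204.0 km^2


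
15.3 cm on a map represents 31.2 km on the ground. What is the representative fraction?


ground = 31.2 km = 3120000 cm; RF denominator = ground / map = 3120000 / 15.3 ≈ 203922; RF = 1:203922

1:203922


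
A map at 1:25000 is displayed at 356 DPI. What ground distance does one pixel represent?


pixel_cm = 2.54 / 356 ≈ 0.007135 cm
ground = pixel_cm * 25000 / 100 = 2.54 * 25000 / (356 * 100) = 63500 / 35600 ≈ 1.78 m

1.78 m


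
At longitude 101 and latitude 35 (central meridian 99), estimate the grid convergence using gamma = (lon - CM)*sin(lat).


gamma = (101 - 99) * sin(35) = 2 * 0.573576 = 1.147 degrees

1.147 degrees


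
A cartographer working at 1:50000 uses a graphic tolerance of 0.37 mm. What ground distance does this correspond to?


ground = 0.37 mm * 50000 / 1000 = 18.5 m

18.5 m


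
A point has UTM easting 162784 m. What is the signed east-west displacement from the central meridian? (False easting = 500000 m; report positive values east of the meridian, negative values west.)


displacement = 162784 - 500000 = -337216 m

-337216 m


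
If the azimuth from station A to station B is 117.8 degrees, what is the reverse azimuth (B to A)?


back azimuth = (117.8 + 180) mod 360 = 297.8 degrees

297.8 degrees


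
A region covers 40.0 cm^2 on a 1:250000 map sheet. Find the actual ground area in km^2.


ground_area = 40.0 * (250000/100)^2 = 250000000.0 m^2 = 250.0 km^2

250.0 km^2


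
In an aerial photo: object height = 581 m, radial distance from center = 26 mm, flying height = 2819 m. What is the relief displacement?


d = h * r / H = 581 * 26 / 2819 = 5.36 mm

5.36 mm


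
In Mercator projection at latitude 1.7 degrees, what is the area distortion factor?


area_distortion = 1/cos^2(1.7) = 1.001

1.001


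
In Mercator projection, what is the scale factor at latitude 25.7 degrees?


SF = 1 / cos(25.7) = 1 / 0.901077 = 1.11

1.11


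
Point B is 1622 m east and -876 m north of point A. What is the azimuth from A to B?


az = atan2(1622, -876) = 118.4 deg
adjusted to 0-360: 118.4 degrees

118.4 degrees


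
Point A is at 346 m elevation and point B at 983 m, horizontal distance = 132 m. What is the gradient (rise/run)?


gradient = (983 - 346) / 132 = 637 / 132 = 4.8258

4.8258


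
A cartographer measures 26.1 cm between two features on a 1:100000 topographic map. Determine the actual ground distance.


ground = 26.1 cm * 100000 / 100 = 26100.0 m = 26.1 km

26.1 km


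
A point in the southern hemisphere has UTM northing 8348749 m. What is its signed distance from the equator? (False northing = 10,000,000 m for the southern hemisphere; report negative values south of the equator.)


For southern: actual = 8348749 - 10000000 = -1651251 m

-1651251 m


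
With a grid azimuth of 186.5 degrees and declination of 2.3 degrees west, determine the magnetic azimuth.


magnetic azimuth = grid azimuth - declination (east +ve)
mag_az = 186.5 - -2.3 = 188.8 degrees

188.8 degrees


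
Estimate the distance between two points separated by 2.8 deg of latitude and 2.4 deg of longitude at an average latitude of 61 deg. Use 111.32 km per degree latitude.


dlat_km = 2.8 * 111.32 = 311.696
dlon_km = 2.4 * 111.32 * cos(61) ≈ 129.526
dist = sqrt(311.696^2 + 129.526^2) ≈ 337.5 km

337.5 km


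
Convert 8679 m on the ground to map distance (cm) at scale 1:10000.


map_cm = 8679 * 100 / 10000 = 86.79 cm

86.79 cm


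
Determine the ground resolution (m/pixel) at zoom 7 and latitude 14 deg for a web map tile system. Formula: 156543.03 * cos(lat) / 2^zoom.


res = 156543.03 * cos(14) / 2^7 = 156543.03 * 0.97029573 / 128 = 1186.66 m/pixel

1186.66 m/pixel


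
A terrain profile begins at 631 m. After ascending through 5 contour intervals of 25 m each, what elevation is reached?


elevation = 631 + 5 * 25 = 756 m

756 m


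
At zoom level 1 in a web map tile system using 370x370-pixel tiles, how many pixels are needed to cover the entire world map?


tiles per axis = 2^1 = 2
total tiles = 2^2 = 4
pixels per axis = 2 * 370 = 740
total pixels = 740^2 = 547600

547600 pixels


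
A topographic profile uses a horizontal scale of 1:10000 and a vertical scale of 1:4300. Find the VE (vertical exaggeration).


VE = horizontal_scale / vertical_scale = 10000 / 4300 ≈ 2.3

2.3x


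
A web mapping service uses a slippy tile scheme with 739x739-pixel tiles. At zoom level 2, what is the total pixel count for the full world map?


tiles per axis = 2^2 = 4
total tiles = 4^2 = 16
pixels per axis = 4 * 739 = 2956
total pixels = 2956^2 = 8737936

8737936 pixels


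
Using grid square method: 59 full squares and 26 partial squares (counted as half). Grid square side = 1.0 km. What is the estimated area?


effective squares = 59 + 26 * 0.5 = 72.0
area = 72.0 * 1.0 = 72.0 km^2

72.0 km^2


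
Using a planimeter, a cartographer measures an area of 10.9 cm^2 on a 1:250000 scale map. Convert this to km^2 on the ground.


ground_area = 10.9 * (250000/100)^2 = 68125000.0 m^2 = 68.125 km^2

68.125 km^2


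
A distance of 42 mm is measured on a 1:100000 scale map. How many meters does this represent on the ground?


ground = 42 mm * 100000 / 1000 = 4200.0 m

4200.0 m


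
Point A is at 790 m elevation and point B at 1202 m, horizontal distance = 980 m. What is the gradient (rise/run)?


gradient = (1202 - 790) / 980 = 412 / 980 = 0.4204

0.4204


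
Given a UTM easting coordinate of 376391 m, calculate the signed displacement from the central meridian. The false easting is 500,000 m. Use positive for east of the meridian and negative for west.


displacement = 376391 - 500000 = -123609 m

-123609 m


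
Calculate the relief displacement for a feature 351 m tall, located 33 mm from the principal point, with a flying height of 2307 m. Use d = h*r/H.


d = h * r / H = 351 * 33 / 2307 = 5.02 mm

5.02 mm


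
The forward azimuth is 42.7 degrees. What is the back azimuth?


back azimuth = (42.7 + 180) mod 360 = 222.7 degrees

222.7 degrees


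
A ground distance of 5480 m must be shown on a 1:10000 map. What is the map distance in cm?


map_cm = 5480 * 100 / 10000 = 54.8 cm

54.8 cm


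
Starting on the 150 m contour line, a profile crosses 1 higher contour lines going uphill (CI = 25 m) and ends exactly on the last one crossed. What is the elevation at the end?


elevation = 150 + 1 * 25 = 175 m

175 m


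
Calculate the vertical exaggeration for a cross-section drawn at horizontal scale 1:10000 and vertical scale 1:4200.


VE = horizontal_scale / vertical_scale = 10000 / 4200 ≈ 2.4

2.4x


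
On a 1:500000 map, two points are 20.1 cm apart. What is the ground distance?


ground = 20.1 cm * 500000 / 100 = 100500.0 m = 100.5 km

100.5 km


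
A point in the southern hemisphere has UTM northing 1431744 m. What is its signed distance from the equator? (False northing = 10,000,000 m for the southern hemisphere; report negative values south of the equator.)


For southern: actual = 1431744 - 10000000 = -8568256 m

-8568256 m


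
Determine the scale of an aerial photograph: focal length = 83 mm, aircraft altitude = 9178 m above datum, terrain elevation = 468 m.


scale = f / (H - h) = 83 mm / 8710 m = 83 / 8710000 = 1:104940

1:104940


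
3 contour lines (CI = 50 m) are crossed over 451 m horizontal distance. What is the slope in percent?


elevation change = 3 * 50 = 150 m
slope = 150 / 451 * 100 = 33.3%

33.3%


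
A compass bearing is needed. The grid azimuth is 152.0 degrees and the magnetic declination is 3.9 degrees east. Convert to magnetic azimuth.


magnetic azimuth = grid azimuth - declination (east +ve)
mag_az = 152.0 - 3.9 = 148.1 degrees

148.1 degrees


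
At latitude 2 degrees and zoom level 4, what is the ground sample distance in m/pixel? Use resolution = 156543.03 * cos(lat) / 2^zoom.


res = 156543.03 * cos(2) / 2^4 = 156543.03 * 0.99939083 / 16 = 9777.98 m/pixel

9777.98 m/pixel


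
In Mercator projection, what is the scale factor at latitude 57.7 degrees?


SF = 1 / cos(57.7) = 1 / 0.534352 = 1.871

1.871


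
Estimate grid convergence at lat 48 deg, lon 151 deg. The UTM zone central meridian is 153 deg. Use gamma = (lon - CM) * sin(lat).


gamma = (151 - 153) * sin(48) = -2 * 0.743145 = -1.486 degrees

-1.486 degrees


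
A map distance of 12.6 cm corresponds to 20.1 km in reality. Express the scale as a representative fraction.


ground = 20.1 km = 2010000 cm; RF denominator = ground / map = 2010000 / 12.6 ≈ 159524; RF = 1:159524

1:159524


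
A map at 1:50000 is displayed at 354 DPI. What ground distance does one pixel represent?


pixel_cm = 2.54 / 354 ≈ 0.007175 cm
ground = pixel_cm * 50000 / 100 = 2.54 * 50000 / (354 * 100) = 127000 / 35400 ≈ 3.59 m

3.59 m


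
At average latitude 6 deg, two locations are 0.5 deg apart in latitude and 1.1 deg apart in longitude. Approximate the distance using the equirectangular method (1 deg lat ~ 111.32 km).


dlat_km = 0.5 * 111.32 = 55.66
dlon_km = 1.1 * 111.32 * cos(6) ≈ 121.781
dist = sqrt(55.66^2 + 121.781^2) ≈ 133.9 km

133.9 km


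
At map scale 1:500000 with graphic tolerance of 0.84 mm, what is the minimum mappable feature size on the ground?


ground = 0.84 mm * 500000 / 1000 = 420.0 m

420.0 m


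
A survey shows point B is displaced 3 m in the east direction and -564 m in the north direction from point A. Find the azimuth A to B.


az = atan2(3, -564) = 179.7 deg
adjusted to 0-360: 179.7 degrees

179.7 degrees


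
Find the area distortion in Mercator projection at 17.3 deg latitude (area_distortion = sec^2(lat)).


area_distortion = 1/cos^2(17.3) = 1.097

1.097


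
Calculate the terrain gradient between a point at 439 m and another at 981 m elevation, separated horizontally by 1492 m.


gradient = (981 - 439) / 1492 = 542 / 1492 = 0.3633

0.3633


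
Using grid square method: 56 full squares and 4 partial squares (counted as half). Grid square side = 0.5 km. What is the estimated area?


effective squares = 56 + 4 * 0.5 = 58.0
area = 58.0 * 0.25 = 14.5 km^2

14.5 km^2


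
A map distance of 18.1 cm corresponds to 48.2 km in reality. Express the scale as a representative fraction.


ground = 48.2 km = 4820000 cm; RF denominator = ground / map = 4820000 / 18.1 ≈ 266298; RF = 1:266298

1:266298


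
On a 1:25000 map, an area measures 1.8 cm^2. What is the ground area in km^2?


ground_area = 1.8 * (25000/100)^2 = 112500.0 m^2 = 0.1125 km^2 ≈ 0.113 km^2

0.113 km^2


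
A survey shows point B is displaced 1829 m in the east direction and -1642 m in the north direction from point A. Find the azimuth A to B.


az = atan2(1829, -1642) = 131.9 deg
adjusted to 0-360: 131.9 degrees

131.9 degrees


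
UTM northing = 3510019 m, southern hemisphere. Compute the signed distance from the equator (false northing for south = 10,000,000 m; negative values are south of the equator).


For southern: actual = 3510019 - 10000000 = -6489981 m

-6489981 m


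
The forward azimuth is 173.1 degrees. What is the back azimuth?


back azimuth = (173.1 + 180) mod 360 = 353.1 degrees

353.1 degrees


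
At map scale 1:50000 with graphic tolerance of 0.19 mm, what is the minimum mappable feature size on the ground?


ground = 0.19 mm * 50000 / 1000 = 9.5 m

9.5 m


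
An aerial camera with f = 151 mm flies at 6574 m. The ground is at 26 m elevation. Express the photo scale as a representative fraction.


scale = f / (H - h) = 151 mm / 6548 m = 151 / 6548000 = 1:43364

1:43364


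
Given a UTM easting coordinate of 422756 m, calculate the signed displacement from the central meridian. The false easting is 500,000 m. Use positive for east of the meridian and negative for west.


displacement = 422756 - 500000 = -77244 m

-77244 m


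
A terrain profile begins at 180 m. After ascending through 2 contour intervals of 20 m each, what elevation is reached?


elevation = 180 + 2 * 20 = 220 m

220 m


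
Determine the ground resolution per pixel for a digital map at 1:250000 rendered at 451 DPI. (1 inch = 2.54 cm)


pixel_cm = 2.54 / 451 ≈ 0.005632 cm
ground = pixel_cm * 250000 / 100 = 2.54 * 250000 / (451 * 100) = 635000 / 45100 ≈ 14.08 m

14.08 m


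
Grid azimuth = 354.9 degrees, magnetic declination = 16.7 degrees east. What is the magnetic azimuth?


magnetic azimuth = grid azimuth - declination (east +ve)
mag_az = 354.9 - 16.7 = 338.2 degrees

338.2 degrees


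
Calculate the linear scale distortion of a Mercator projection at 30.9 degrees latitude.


SF = 1 / cos(30.9) = 1 / 0.858065 = 1.165

1.165


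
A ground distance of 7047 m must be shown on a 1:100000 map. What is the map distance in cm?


map_cm = 7047 * 100 / 100000 = 7.047 cm ≈ 7.05 cm

7.05 cm


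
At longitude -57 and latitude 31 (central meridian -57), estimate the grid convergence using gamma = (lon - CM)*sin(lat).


gamma = (-57 - -57) * sin(31) = 0 * 0.515038 = 0.0 degrees

0.0 degrees


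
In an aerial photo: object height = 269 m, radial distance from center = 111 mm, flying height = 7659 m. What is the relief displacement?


d = h * r / H = 269 * 111 / 7659 = 3.9 mm

3.9 mm


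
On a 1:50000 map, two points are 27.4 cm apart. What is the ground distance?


ground = 27.4 cm * 50000 / 100 = 13700.0 m = 13.7 km

13.7 km


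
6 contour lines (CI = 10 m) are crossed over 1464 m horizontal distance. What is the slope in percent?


elevation change = 6 * 10 = 60 m
slope = 60 / 1464 * 100 = 4.1%

4.1%


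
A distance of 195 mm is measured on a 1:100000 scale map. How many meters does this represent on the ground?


ground = 195 mm * 100000 / 1000 = 19500.0 m

19500.0 m


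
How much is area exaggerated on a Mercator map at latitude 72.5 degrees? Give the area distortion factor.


area_distortion = 1/cos^2(72.5) = 11.059

11.059


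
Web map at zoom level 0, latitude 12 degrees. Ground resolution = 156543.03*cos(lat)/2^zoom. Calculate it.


res = 156543.03 * cos(12) / 2^0 = 156543.03 * 0.9781476 / 1 = 153122.19 m/pixel

153122.19 m/pixel


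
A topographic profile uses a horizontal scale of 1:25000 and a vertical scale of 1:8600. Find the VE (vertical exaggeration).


VE = horizontal_scale / vertical_scale = 25000 / 8600 ≈ 2.9

2.9x


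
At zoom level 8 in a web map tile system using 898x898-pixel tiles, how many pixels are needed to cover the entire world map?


tiles per axis = 2^8 = 256
total tiles = 256^2 = 65536
pixels per axis = 256 * 898 = 229888
total pixels = 229888^2 = 52848492544

52848492544 pixels


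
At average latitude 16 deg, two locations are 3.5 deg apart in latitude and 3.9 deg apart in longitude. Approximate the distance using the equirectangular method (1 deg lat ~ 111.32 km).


dlat_km = 3.5 * 111.32 = 389.62
dlon_km = 3.9 * 111.32 * cos(16) ≈ 417.33
dist = sqrt(389.62^2 + 417.33^2) ≈ 570.9 km

570.9 km


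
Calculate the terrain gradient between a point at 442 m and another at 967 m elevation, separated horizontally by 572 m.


gradient = (967 - 442) / 572 = 525 / 572 = 0.9178

0.9178


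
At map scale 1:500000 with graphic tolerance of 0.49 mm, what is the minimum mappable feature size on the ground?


ground = 0.49 mm * 500000 / 1000 = 245.0 m

245.0 m


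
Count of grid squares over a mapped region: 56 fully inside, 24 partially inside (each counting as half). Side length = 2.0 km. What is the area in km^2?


effective squares = 56 + 24 * 0.5 = 68.0
area = 68.0 * 4.0 = 272.0 km^2

272.0 km^2


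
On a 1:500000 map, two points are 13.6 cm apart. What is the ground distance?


ground = 13.6 cm * 500000 / 100 = 68000.0 m = 68.0 km

68.0 km


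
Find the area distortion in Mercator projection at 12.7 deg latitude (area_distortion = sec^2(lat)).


area_distortion = 1/cos^2(12.7) = 1.051

1.051


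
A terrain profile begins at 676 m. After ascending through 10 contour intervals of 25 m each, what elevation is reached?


elevation = 676 + 10 * 25 = 926 m

926 m


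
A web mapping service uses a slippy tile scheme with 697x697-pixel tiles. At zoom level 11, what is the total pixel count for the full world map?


tiles per axis = 2^11 = 2048
total tiles = 2048^2 = 4194304
pixels per axis = 2048 * 697 = 1427456
total pixels = 1427456^2 = 2037630631936

2037630631936 pixels


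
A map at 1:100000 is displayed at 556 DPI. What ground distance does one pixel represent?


pixel_cm = 2.54 / 556 ≈ 0.004568 cm
ground = pixel_cm * 100000 / 100 = 2.54 * 100000 / (556 * 100) = 254000 / 55600 ≈ 4.57 m

4.57 m


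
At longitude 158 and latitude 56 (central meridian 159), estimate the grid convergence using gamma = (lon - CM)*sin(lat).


gamma = (158 - 159) * sin(56) = -1 * 0.829038 = -0.829 degrees

-0.829 degrees


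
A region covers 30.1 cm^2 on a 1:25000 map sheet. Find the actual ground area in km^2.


ground_area = 30.1 * (25000/100)^2 = 1881250.0 m^2 = 1.88125 km^2 ≈ 1.881 km^2

1.881 km^2


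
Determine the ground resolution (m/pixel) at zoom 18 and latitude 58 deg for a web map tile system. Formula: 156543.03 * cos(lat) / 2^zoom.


res = 156543.03 * cos(58) / 2^18 = 156543.03 * 0.52991926 / 262144 = 0.32 m/pixel

0.32 m/pixel


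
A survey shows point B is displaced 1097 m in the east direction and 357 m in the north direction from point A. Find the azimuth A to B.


az = atan2(1097, 357) = 72.0 deg
adjusted to 0-360: 72.0 degrees

72.0 degrees


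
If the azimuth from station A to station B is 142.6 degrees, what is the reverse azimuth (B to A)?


back azimuth = (142.6 + 180) mod 360 = 322.6 degrees

322.6 degrees


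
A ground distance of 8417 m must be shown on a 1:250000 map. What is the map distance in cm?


map_cm = 8417 * 100 / 250000 = 3.3668 cm ≈ 3.37 cm

3.37 cm


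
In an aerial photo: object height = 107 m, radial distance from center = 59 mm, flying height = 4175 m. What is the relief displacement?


d = h * r / H = 107 * 59 / 4175 = 1.51 mm

1.51 mm


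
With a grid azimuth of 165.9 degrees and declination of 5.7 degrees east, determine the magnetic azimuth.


magnetic azimuth = grid azimuth - declination (east +ve)
mag_az = 165.9 - 5.7 = 160.2 degrees

160.2 degrees


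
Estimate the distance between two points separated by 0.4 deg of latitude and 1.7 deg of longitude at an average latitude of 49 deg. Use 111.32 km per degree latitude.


dlat_km = 0.4 * 111.32 = 44.528
dlon_km = 1.7 * 111.32 * cos(49) ≈ 124.155
dist = sqrt(44.528^2 + 124.155^2) ≈ 131.9 km

131.9 km


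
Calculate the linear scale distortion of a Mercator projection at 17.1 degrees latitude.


SF = 1 / cos(17.1) = 1 / 0.955793 = 1.046

1.046


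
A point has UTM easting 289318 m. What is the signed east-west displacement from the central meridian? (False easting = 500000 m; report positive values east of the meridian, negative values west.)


displacement = 289318 - 500000 = -210682 m

-210682 m


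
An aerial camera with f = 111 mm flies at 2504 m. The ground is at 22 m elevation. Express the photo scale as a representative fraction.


scale = f / (H - h) = 111 mm / 2482 m = 111 / 2482000 = 1:22360

1:22360


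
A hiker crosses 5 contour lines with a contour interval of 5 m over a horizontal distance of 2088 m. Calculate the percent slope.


elevation change = 5 * 5 = 25 m
slope = 25 / 2088 * 100 = 1.2%

1.2%


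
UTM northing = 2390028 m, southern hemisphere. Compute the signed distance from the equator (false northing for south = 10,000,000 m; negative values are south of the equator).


For southern: actual = 2390028 - 10000000 = -7609972 m

-7609972 m


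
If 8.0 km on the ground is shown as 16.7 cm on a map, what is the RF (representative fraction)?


ground = 8.0 km = 800000 cm; RF denominator = ground / map = 800000 / 16.7 ≈ 47904; RF = 1:47904

1:47904


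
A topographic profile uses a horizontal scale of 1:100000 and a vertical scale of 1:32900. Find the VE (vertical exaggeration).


VE = horizontal_scale / vertical_scale = 100000 / 32900 ≈ 3.0

3.0x


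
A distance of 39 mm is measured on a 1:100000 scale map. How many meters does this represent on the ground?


ground = 39 mm * 100000 / 1000 = 3900.0 m

3900.0 m


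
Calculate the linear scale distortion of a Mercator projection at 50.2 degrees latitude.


SF = 1 / cos(50.2) = 1 / 0.64011 = 1.562

1.562


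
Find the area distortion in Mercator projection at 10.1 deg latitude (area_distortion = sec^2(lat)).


area_distortion = 1/cos^2(10.1) = 1.032

1.032


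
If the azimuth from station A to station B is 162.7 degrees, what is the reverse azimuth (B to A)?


back azimuth = (162.7 + 180) mod 360 = 342.7 degrees

342.7 degrees


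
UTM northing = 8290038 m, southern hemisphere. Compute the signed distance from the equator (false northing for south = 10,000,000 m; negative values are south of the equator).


For southern: actual = 8290038 - 10000000 = -1709962 m

-1709962 m


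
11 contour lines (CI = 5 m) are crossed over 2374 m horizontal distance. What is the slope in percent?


elevation change = 11 * 5 = 55 m
slope = 55 / 2374 * 100 = 2.3%

2.3%


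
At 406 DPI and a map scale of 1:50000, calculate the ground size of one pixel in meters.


pixel_cm = 2.54 / 406 ≈ 0.006256 cm
ground = pixel_cm * 50000 / 100 = 2.54 * 50000 / (406 * 100) = 127000 / 40600 ≈ 3.13 m

3.13 m


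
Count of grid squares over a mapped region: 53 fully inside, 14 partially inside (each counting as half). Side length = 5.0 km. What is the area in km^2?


effective squares = 53 + 14 * 0.5 = 60.0
area = 60.0 * 25.0 = 1500.0 km^2

1500.0 km^2


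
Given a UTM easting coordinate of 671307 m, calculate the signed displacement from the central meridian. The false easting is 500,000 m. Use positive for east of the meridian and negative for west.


displacement = 671307 - 500000 = 171307 m

171307 m


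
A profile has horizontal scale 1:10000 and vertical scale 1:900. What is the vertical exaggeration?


VE = horizontal_scale / vertical_scale = 10000 / 900 ≈ 11.1

11.1x


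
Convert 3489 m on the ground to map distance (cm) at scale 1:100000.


map_cm = 3489 * 100 / 100000 = 3.489 cm ≈ 3.49 cm

3.49 cm


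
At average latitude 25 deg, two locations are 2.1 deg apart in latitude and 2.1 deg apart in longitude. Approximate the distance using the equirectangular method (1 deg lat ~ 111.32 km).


dlat_km = 2.1 * 111.32 = 233.772
dlon_km = 2.1 * 111.32 * cos(25) ≈ 211.869
dist = sqrt(233.772^2 + 211.869^2) ≈ 315.5 km

315.5 km


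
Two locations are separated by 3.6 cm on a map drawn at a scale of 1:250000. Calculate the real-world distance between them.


ground = 3.6 cm * 250000 / 100 = 9000.0 m = 9.0 km

9.0 km


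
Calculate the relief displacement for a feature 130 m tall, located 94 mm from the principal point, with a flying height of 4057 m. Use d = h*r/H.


d = h * r / H = 130 * 94 / 4057 = 3.01 mm

3.01 mm


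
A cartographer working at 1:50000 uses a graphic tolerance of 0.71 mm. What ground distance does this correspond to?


ground = 0.71 mm * 50000 / 1000 = 35.5 m

35.5 m


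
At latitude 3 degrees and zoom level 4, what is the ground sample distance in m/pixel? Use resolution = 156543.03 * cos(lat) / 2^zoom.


res = 156543.03 * cos(3) / 2^4 = 156543.03 * 0.99862953 / 16 = 9770.53 m/pixel

9770.53 m/pixel


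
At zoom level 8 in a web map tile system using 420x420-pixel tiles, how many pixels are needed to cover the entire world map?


tiles per axis = 2^8 = 256
total tiles = 256^2 = 65536
pixels per axis = 256 * 420 = 107520
total pixels = 107520^2 = 11560550400

11560550400 pixels


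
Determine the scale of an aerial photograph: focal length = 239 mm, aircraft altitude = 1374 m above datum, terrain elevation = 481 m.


scale = f / (H - h) = 239 mm / 893 m = 239 / 893000 = 1:3736

1:3736


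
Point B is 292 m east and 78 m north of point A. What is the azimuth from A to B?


az = atan2(292, 78) = 75.0 deg
adjusted to 0-360: 75.0 degrees

75.0 degrees


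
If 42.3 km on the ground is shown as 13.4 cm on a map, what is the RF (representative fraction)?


ground = 42.3 km = 4230000 cm; RF denominator = ground / map = 4230000 / 13.4 ≈ 315672; RF = 1:315672

1:315672


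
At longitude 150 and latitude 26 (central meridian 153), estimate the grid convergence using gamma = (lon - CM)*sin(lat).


gamma = (150 - 153) * sin(26) = -3 * 0.438371 = -1.315 degrees

-1.315 degrees


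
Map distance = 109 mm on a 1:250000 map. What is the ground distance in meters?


ground = 109 mm * 250000 / 1000 = 27250.0 m

27250.0 m


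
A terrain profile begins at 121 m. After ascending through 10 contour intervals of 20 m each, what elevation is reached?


elevation = 121 + 10 * 20 = 321 m

321 m


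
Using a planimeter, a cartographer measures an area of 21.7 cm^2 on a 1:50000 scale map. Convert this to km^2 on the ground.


ground_area = 21.7 * (50000/100)^2 = 5425000.0 m^2 = 5.425 km^2

5.425 km^2


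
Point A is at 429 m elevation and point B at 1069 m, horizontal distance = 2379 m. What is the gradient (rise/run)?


gradient = (1069 - 429) / 2379 = 640 / 2379 = 0.269

0.269


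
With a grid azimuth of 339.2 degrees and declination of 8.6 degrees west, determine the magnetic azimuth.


magnetic azimuth = grid azimuth - declination (east +ve)
mag_az = 339.2 - -8.6 = 347.8 degrees

347.8 degrees


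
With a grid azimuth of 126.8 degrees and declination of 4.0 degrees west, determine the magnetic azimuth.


magnetic azimuth = grid azimuth - declination (east +ve)
mag_az = 126.8 - -4.0 = 130.8 degrees

130.8 degrees


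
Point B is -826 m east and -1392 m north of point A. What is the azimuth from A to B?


az = atan2(-826, -1392) = -149.3 deg
adjusted to 0-360: 210.7 degrees

210.7 degrees


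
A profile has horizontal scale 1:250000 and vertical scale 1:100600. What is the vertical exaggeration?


VE = horizontal_scale / vertical_scale = 250000 / 100600 ≈ 2.5

2.5x


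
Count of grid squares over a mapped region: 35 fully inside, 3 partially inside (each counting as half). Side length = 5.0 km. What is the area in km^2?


effective squares = 35 + 3 * 0.5 = 36.5
area = 36.5 * 25.0 = 912.5 km^2

912.5 km^2


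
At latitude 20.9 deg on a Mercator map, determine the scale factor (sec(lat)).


SF = 1 / cos(20.9) = 1 / 0.934204 = 1.07

1.07


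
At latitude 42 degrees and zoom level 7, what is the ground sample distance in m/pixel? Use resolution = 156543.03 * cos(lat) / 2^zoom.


res = 156543.03 * cos(42) / 2^7 = 156543.03 * 0.74314483 / 128 = 908.86 m/pixel

908.86 m/pixel


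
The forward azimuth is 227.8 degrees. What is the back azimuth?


back azimuth = (227.8 + 180) mod 360 = 47.8 degrees

47.8 degrees


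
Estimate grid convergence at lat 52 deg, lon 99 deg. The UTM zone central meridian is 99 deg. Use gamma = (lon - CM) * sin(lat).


gamma = (99 - 99) * sin(52) = 0 * 0.788011 = 0.0 degrees

0.0 degrees


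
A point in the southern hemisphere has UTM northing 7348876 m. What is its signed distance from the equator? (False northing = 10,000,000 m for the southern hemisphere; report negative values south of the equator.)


For southern: actual = 7348876 - 10000000 = -2651124 m

-2651124 m


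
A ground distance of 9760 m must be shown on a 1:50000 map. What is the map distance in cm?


map_cm = 9760 * 100 / 50000 = 19.52 cm

19.52 cm


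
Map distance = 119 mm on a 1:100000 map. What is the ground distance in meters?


ground = 119 mm * 100000 / 1000 = 11900.0 m

11900.0 m


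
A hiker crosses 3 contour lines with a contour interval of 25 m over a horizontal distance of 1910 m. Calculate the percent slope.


elevation change = 3 * 25 = 75 m
slope = 75 / 1910 * 100 = 3.9%

3.9%


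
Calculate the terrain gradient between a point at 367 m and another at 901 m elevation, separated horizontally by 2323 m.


gradient = (901 - 367) / 2323 = 534 / 2323 = 0.2299

0.2299


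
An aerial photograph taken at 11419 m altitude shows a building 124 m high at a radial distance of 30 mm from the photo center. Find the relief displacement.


d = h * r / H = 124 * 30 / 11419 = 0.33 mm

0.33 mm


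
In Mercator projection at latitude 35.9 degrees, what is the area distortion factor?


area_distortion = 1/cos^2(35.9) = 1.524

1.524


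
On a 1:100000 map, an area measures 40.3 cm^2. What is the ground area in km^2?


ground_area = 40.3 * (100000/100)^2 = 40300000.0 m^2 = 40.3 km^2

40.3 km^2


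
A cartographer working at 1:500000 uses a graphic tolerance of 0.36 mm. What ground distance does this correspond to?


ground = 0.36 mm * 500000 / 1000 = 180.0 m

180.0 m


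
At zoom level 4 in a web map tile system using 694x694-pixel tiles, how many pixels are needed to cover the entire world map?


tiles per axis = 2^4 = 16
total tiles = 16^2 = 256
pixels per axis = 16 * 694 = 11104
total pixels = 11104^2 = 123298816

123298816 pixels


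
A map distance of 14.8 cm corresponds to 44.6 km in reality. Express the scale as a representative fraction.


ground = 44.6 km = 4460000 cm; RF denominator = ground / map = 4460000 / 14.8 ≈ 301351; RF = 1:301351

1:301351


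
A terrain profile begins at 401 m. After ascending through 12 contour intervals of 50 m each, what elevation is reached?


elevation = 401 + 12 * 50 = 1001 m

1001 m


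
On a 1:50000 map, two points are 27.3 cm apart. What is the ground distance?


ground = 27.3 cm * 50000 / 100 = 13650.0 m = 13.65 km

13.65 km


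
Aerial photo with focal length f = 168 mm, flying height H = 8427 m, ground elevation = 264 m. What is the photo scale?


scale = f / (H - h) = 168 mm / 8163 m = 168 / 8163000 = 1:48589

1:48589


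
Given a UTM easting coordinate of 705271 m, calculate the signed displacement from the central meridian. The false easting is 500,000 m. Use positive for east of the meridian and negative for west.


displacement = 705271 - 500000 = 205271 m

205271 m


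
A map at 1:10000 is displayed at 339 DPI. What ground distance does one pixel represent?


pixel_cm = 2.54 / 339 ≈ 0.007493 cm
ground = pixel_cm * 10000 / 100 = 2.54 * 10000 / (339 * 100) = 25400 / 33900 ≈ 0.75 m

0.75 m


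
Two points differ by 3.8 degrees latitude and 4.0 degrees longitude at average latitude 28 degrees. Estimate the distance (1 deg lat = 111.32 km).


dlat_km = 3.8 * 111.32 = 423.016
dlon_km = 4.0 * 111.32 * cos(28) ≈ 393.159
dist = sqrt(423.016^2 + 393.159^2) ≈ 577.5 km

577.5 km


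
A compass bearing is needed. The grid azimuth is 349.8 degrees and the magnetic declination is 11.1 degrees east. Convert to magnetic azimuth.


magnetic azimuth = grid azimuth - declination (east +ve)
mag_az = 349.8 - 11.1 = 338.7 degrees

338.7 degrees


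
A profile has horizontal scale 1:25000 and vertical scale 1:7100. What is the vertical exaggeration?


VE = horizontal_scale / vertical_scale = 25000 / 7100 ≈ 3.5

3.5x


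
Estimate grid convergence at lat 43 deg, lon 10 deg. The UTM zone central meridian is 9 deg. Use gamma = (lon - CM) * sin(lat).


gamma = (10 - 9) * sin(43) = 1 * 0.681998 = 0.682 degrees

0.682 degrees


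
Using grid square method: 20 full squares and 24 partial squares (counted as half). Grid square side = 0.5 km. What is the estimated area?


effective squares = 20 + 24 * 0.5 = 32.0
area = 32.0 * 0.25 = 8.0 km^2

8.0 km^2


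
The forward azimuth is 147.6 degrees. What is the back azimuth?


back azimuth = (147.6 + 180) mod 360 = 327.6 degrees

327.6 degrees


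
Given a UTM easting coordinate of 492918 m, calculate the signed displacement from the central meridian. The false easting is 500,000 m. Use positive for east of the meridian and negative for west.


displacement = 492918 - 500000 = -7082 m

-7082 m


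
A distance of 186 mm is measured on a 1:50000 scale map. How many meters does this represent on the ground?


ground = 186 mm * 50000 / 1000 = 9300.0 m

9300.0 m


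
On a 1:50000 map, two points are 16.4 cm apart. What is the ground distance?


ground = 16.4 cm * 50000 / 100 = 8200.0 m = 8.2 km

8.2 km


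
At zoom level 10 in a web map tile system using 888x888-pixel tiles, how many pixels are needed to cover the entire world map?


tiles per axis = 2^10 = 1024
total tiles = 1024^2 = 1048576
pixels per axis = 1024 * 888 = 909312
total pixels = 909312^2 = 826848313344

826848313344 pixels


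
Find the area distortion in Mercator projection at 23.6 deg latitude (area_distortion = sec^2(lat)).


area_distortion = 1/cos^2(23.6) = 1.191

1.191


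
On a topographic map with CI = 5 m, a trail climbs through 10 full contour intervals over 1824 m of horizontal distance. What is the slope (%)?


elevation change = 10 * 5 = 50 m
slope = 50 / 1824 * 100 = 2.7%

2.7%


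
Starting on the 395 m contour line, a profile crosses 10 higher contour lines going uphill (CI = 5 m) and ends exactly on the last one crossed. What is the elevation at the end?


elevation = 395 + 10 * 5 = 445 m

445 m


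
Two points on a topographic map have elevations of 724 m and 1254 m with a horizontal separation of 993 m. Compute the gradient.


gradient = (1254 - 724) / 993 = 530 / 993 = 0.5337

0.5337


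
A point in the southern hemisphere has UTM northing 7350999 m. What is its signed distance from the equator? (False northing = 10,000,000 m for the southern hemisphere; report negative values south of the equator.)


For southern: actual = 7350999 - 10000000 = -2649001 m

-2649001 m
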